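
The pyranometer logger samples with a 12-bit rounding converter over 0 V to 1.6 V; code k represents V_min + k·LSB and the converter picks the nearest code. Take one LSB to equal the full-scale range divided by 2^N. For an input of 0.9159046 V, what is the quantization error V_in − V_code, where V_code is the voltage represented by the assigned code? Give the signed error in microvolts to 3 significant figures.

Span = 1.6 V. LSB = 1.6 V / 2^12 ≈ 390.6 µV.
(0.9159046 − (0)) / LSB = 0.9159046 × 4096/1.6 = 2344.7158. Nearest integer: k = 2345.
Reconstructed level: 0 + 2345 × 1.6/4096 V = 0.9160156250 V.
e = 0.9159046 − (0.9160156250) = −111 µV.

−111 µV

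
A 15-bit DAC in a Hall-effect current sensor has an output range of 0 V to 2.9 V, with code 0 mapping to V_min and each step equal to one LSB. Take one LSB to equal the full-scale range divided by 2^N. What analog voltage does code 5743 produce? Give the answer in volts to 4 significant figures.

V_FS = 2.9 V. LSB = 2.9 V / 2^15.
Output = V_min + (5743/32768) × range = 0 + 0.175262 × 2.9 V
      = 0 V + 0.508261 V = 0.508261 V.

0.5083 V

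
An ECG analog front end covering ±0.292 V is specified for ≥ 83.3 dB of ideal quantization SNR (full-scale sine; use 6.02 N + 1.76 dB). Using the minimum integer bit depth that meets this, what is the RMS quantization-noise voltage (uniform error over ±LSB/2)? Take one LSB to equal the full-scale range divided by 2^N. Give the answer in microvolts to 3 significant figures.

10.3 µV

Range = 0.292 − (-0.292) = 0.584 V.
Required N = ⌈(83.3 − 1.76)/6.02⌉ = ⌈13.545⌉ = 14.
Step size = 0.584/16384 V = 35.645 µV.
RMS noise = LSB/√12 = 10.3 µV.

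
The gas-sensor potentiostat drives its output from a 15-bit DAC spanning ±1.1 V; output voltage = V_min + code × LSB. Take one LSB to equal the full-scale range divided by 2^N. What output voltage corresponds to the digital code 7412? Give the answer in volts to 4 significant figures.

Span: 1.1 V − (-1.1 V) = 2.2 V. LSB = 2.2 V / 2^15.
V_out = -1.1 + 7412 × (2.2/32768) V
      = -1.1 V + 0.497632 V = -0.602368 V.

-0.6024 V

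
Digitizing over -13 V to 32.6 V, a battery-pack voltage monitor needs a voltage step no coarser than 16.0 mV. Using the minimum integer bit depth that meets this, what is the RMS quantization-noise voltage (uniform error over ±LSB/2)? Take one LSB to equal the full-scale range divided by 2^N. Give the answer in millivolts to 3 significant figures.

Span: 32.6 V − (-13 V) = 45.6 V.
Levels needed ≥ 45.6/16.0 mV = 2850. 2^12 = 4096 suffices, so N_min = 12.
LSB = 45.6 V / 2^12 = 11.133 mV.
RMS noise = LSB/√12 = 3.21 mV.

3.21 mV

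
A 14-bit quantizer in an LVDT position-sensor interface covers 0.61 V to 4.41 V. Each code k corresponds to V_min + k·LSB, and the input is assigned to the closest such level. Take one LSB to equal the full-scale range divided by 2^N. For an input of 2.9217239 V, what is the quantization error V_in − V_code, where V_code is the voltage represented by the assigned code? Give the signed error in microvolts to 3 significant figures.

Range = 4.41 − (0.61) = 3.8 V. LSB = 3.8 V / 2^14 ≈ 231.9 µV.
(2.9217239 − (0.61)) / LSB = 2.3117239 × 16384/3.8 = 9967.1801. Nearest integer: k = 9967.
V_code = 0.61 + (9967/16384) × 3.8 = 2.9216821289 V.
V_in − V_code = 2.9217239 − (2.9216821289) = +41.8 µV.

+41.8 µV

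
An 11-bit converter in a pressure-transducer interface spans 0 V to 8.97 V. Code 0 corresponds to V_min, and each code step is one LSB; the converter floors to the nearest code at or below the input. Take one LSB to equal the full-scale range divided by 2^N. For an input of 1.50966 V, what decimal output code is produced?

V_FS = 8.97 V. LSB = 8.97 V / 2^11 ≈ 4.380 mV.
V_in − V_min = 1.50966 − (0) = 1.50966 V.
Divide by LSB: 1.50966 × 2048/8.97 = 344.6805.
Truncating gives code 344.

344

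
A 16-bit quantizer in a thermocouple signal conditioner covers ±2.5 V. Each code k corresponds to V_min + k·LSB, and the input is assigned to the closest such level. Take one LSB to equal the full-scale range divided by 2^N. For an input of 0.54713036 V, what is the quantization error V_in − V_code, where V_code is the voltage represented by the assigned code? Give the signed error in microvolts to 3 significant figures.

+26.5 µV

Span: 2.5 V − (-2.5 V) = 5 V. LSB = 5 V / 2^16 ≈ 76.29 µV.
Position in LSBs: (0.54713036 − (-2.5)) × 65536/5 = 39939.3471; rounding gives k = 39939.
V_code = -2.5 + (39939/65536) × 5 = 0.54710388184 V.
V_in − V_code = 0.54713036 − (0.54710388184) = +26.5 µV.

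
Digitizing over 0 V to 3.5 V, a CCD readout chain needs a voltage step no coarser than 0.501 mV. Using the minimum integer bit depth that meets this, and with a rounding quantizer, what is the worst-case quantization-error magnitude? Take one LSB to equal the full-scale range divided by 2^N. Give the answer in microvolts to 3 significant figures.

Range is 3.5 V.
3.5 V / 0.501 mV = 6986. Since 2^12 = 4096 and 2^13 = 8192, N = 13.
LSB = 3.5 V / 2^13 = 427.25 µV.
Max error for round-to-nearest is LSB/2 = 214 µV.

214 µV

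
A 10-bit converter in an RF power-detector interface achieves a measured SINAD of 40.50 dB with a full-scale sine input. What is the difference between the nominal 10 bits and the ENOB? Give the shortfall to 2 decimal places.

3.56 bits

Effective bits = (40.50 − 1.76)/6.02 = 6.4352.
Lost resolution: 10 − 6.4352 = 3.5648 bits.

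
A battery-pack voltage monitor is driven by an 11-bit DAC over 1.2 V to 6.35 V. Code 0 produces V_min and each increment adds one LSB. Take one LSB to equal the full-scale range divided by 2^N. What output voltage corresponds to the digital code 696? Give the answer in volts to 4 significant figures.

2.950 V

The full-scale span is 6.35 − (1.2) = 5.15 V. LSB = 5.15 V / 2^11.
V_out = 1.2 + 696 × (5.15/2048) V
      = 1.2 V + 1.75020 V = 2.95020 V.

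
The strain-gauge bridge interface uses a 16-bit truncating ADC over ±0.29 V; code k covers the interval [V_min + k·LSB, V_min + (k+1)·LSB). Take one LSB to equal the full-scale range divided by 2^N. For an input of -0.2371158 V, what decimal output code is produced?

5975

The full-scale span is 0.29 − (-0.29) = 0.58 V. LSB = 0.58 V / 2^16 ≈ 8.850 µV.
(V_in − V_min) × 2^16/range = (-0.2371158 − (-0.29)) × 65536/0.58 = 5975.550.
Floor → code = 5975.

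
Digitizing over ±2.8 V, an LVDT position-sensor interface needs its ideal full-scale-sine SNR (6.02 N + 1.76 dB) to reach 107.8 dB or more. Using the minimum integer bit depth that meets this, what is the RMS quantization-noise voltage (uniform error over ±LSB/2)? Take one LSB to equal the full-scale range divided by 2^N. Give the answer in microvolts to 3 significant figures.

6.17 µV

Span: 2.8 V − (-2.8 V) = 5.6 V.
Solving 6.02 N ≥ 107.8 − 1.76: N ≥ 17.615. Round up → N = 18.
LSB = 5.6 V / 2^18 = 21.362 µV.
RMS noise = LSB/√12 = 6.17 µV.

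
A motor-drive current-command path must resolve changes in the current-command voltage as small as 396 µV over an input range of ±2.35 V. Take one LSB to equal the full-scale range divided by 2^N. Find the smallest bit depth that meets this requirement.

14 bits

Span: 2.35 V − (-2.35 V) = 4.7 V.
4.7 V / 396 µV = 11870. Since 2^13 = 8192 and 2^14 = 16384, N = 14.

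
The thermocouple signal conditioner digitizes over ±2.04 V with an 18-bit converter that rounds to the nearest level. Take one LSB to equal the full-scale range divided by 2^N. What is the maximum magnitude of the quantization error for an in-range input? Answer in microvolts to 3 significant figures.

Range = 2.04 − (-2.04) = 4.08 V.
One LSB is 4.08 V / 262144 = 15.564 µV.
A rounding quantizer has |error| ≤ LSB/2 = 7.78 µV.

7.78 µV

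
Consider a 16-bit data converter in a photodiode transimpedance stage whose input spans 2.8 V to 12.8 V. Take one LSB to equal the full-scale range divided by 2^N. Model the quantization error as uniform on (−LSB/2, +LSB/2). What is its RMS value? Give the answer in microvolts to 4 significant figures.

Full-scale range = 12.8 V − (2.8 V) = 10 V.
One LSB is 10 V / 65536 = 152.588 µV.
σ_q = LSB/√12 = 152.588 µV/3.4641 = 44.05 µV.

44.05 µV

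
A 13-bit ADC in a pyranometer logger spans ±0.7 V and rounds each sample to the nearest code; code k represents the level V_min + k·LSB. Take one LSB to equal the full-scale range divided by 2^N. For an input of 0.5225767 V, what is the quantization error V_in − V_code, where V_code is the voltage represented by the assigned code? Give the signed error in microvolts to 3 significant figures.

Full-scale range = 0.7 V − (-0.7 V) = 1.4 V. LSB = 1.4 V / 2^13 ≈ 170.9 µV.
(V_in − V_min)/LSB = (0.5225767 − (-0.7)) × 8192/1.4 = 7153.8202 → nearest code k = 7154.
V_code = V_min + k × range/2^13 = -0.7 + 7154 × 1.4/8192 = 0.5226074219 V.
V_in − V_code = 0.5225767 − (0.5226074219) = −30.7 µV.

−30.7 µV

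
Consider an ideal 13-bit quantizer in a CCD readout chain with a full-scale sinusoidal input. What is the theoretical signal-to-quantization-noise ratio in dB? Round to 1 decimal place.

80.0 dB

For an ideal N-bit converter with full-scale sine input, SNR = 6.02 N + 1.76 dB. SNR = 6.02 × 13 + 1.76 = 78.26 + 1.76 = 80.02 dB.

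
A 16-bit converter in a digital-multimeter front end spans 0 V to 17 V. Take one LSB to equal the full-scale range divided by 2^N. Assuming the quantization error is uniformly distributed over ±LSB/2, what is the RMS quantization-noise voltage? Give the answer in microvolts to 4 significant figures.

74.88 µV

Range is 17 V.
Step size = 17/65536 V = 259.399 µV.
σ_q = LSB/√12 = 259.399 µV/3.4641 = 74.88 µV.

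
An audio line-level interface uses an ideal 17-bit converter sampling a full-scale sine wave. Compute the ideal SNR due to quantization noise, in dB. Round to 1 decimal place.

104.1 dB

SNR = 6.02·17 + 1.76 = 104.10 dB.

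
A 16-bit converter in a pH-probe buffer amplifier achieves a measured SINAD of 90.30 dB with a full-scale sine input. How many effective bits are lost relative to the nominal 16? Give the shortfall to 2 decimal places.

Effective bits = (90.30 − 1.76)/6.02 = 14.7076.
16 − 14.7076 = 1.29 bits below nominal.

1.29 bits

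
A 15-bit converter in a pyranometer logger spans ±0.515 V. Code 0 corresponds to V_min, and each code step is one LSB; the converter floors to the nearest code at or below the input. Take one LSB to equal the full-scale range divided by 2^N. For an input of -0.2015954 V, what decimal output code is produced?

9970

Range = 0.515 − (-0.515) = 1.03 V. LSB = 1.03 V / 2^15 ≈ 31.43 µV.
code = ⌊(V_in − V_min)/LSB⌋ = ⌊(V_in − V_min) × 2^15 / range⌋
     = ⌊(-0.2015954 − (-0.515)) × 32768 / 1.03⌋ = ⌊0.3134046 × 32768/1.03⌋
     = ⌊9970.526⌋ = 9970.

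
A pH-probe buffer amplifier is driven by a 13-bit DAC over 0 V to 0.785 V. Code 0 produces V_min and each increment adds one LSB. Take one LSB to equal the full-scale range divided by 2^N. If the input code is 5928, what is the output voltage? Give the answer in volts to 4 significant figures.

Full-scale range = 0.785 V. LSB = 0.785 V / 2^13.
V_out = 0 + 5928 × (0.785/8192) V
      = 0 + 0.568052 = 0.568052 V.

0.5681 V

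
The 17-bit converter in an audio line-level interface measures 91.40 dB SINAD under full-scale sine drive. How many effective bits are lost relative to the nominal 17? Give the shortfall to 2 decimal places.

Effective bits = (91.40 − 1.76)/6.02 = 14.8904.
Shortfall = 17 − 14.8904 = 2.1096 bits.

2.11 bits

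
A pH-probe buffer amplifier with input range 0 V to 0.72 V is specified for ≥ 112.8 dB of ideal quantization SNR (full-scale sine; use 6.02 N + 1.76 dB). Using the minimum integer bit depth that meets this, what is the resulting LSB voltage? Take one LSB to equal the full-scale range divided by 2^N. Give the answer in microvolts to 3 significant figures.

Range is 0.72 V.
6.02 N + 1.76 ≥ 112.8 gives N ≥ 18.445, so the minimum integer is 19.
LSB = 0.72 V ÷ 2^19 = 0.72/524288 V = 1.37 µV.

1.37 µV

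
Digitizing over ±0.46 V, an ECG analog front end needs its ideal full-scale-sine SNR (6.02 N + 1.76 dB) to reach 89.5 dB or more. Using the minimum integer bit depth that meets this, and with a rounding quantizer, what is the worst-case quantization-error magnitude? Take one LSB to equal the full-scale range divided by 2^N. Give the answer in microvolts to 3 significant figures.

Range = 0.46 − (-0.46) = 0.92 V.
Required N = ⌈(89.5 − 1.76)/6.02⌉ = ⌈14.575⌉ = 15.
LSB = 0.92 V ÷ 2^15 = 0.92/32768 V = 28.076 µV.
|e|_max = LSB/2 = 14.0 µV.

14.0 µV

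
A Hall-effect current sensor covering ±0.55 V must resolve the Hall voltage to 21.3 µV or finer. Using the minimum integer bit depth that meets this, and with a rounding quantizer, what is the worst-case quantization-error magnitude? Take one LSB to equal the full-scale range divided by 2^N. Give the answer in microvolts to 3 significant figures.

The full-scale span is 0.55 − (-0.55) = 1.1 V.
Levels needed ≥ 1.1/21.3 µV = 51640. 2^16 = 65536 suffices, so N_min = 16.
LSB = 1.1 V ÷ 2^16 = 1.1/65536 V = 16.785 µV.
Half an LSB is 8.39 µV.

8.39 µV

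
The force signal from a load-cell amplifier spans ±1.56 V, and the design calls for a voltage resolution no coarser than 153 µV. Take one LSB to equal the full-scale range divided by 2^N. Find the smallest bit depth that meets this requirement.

15 bits

Range = 1.56 − (-1.56) = 3.12 V.
Levels needed ≥ 3.12/153 µV = 20390. 2^15 = 32768 suffices, so N_min = 15.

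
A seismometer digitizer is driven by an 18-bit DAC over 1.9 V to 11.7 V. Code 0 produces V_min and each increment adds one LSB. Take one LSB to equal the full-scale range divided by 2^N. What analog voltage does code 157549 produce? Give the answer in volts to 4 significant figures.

The full-scale span is 11.7 − (1.9) = 9.8 V. LSB = 9.8 V / 2^18.
Output = V_min + (157549/262144) × range = 1.9 + 0.601002 × 9.8 V
      = 1.9 + 5.88982 = 7.78982 V.

7.790 V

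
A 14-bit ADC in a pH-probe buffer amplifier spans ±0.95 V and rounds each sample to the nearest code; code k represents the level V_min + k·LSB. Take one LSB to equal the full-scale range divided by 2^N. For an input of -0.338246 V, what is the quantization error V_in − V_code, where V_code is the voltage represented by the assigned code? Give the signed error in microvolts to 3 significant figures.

+29.1 µV

The full-scale span is 0.95 − (-0.95) = 1.9 V. LSB = 1.9 V / 2^14 ≈ 116.0 µV.
(-0.338246 − (-0.95)) / LSB = 0.611754 × 16384/1.9 = 5275.2513. Nearest integer: k = 5275.
Reconstructed level: -0.95 + 5275 × 1.9/16384 V = -0.33827514648 V.
V_in − V_code = -0.338246 − (-0.33827514648) = +29.1 µV.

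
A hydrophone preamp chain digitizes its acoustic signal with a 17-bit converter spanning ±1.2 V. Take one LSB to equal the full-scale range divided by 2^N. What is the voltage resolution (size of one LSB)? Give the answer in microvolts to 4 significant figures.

Span: 1.2 V − (-1.2 V) = 2.4 V.
2^17 = 131072 levels.
Step size = 2.4/131072 V = 18.31 µV.

18.31 µV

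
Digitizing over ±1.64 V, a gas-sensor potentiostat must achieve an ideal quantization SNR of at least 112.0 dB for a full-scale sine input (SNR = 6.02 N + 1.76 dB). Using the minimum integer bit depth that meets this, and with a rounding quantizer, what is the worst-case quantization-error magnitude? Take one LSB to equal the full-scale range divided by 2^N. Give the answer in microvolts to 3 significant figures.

3.13 µV

The full-scale span is 1.64 − (-1.64) = 3.28 V.
N ≥ (112.0 − 1.76)/6.02 = 18.312 → N_min = 19.
One LSB is 3.28 V / 524288 = 6.2561 µV.
Max error for round-to-nearest is LSB/2 = 3.13 µV.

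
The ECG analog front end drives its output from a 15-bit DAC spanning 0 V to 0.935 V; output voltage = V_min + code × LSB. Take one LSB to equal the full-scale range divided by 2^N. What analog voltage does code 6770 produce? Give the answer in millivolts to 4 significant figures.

Span = 0.935 V. LSB = 0.935 V / 2^15.
Output = V_min + (6770/32768) × range = 0 + 0.206604 × 0.935 V
      = 0 + 0.193175 = 0.193175 V.

193.2 mV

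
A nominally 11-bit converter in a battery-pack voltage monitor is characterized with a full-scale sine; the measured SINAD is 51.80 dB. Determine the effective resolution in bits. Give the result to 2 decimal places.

8.31 bits

ENOB = (SINAD − 1.76) / 6.02 = (51.80 − 1.76) / 6.02 = 50.04 / 6.02 = 8.3123.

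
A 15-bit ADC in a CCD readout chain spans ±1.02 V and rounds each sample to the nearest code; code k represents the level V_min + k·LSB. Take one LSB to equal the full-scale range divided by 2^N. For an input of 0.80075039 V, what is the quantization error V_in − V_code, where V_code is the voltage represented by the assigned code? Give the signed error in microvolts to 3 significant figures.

Full-scale range = 1.02 V − (-1.02 V) = 2.04 V. LSB = 2.04 V / 2^15 ≈ 62.26 µV.
(V_in − V_min)/LSB = (0.80075039 − (-1.02)) × 32768/2.04 = 29246.2494 → nearest code k = 29246.
V_code = -1.02 + (29246/32768) × 2.04 = 0.80073486328 V.
Error = V_in − V_code = 0.80075039 − (0.80073486328) = +15.5 µV.

+15.5 µV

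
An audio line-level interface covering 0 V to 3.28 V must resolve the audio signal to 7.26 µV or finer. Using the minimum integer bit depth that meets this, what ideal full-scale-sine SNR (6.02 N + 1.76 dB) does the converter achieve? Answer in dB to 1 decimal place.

116.1 dB

V_FS = 3.28 V.
Levels needed ≥ 3.28/7.26 µV = 451800. 2^19 = 524288 suffices, so N_min = 19.
SNR = 6.02 × 19 + 1.76 = 116.14 dB.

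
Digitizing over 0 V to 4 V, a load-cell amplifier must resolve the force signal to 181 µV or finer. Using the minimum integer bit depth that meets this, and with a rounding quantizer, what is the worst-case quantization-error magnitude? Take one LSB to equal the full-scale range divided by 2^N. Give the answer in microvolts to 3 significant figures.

Full-scale range = 4 V.
Levels needed ≥ 4/181 µV = 22100. 2^15 = 32768 suffices, so N_min = 15.
LSB = 4 V / 2^15 = 122.07 µV.
Half an LSB is 61.0 µV.

61.0 µV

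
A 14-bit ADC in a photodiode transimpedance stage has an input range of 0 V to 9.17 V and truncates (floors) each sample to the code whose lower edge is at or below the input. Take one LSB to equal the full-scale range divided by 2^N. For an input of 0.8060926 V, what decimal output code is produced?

Full-scale range = 9.17 V. LSB = 9.17 V / 2^14 ≈ 0.5597 mV.
(V_in − V_min) × 2^14/range = (0.8060926 − (0)) × 16384/9.17 = 1440.242.
Floor → code = 1440.

1440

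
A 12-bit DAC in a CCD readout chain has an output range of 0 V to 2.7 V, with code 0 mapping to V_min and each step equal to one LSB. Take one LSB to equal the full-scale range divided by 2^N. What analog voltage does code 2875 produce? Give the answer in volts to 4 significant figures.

1.895 V

V_FS = 2.7 V. LSB = 2.7 V / 2^12.
V_out = V_min + code × LSB = 0 V + 2875 × 2.7 V / 4096
      = 0 + 1.89514 = 1.89514 V.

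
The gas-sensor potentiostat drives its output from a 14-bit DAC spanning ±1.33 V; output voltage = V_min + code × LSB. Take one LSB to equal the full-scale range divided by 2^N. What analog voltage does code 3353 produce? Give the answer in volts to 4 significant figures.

Range = 1.33 − (-1.33) = 2.66 V. LSB = 2.66 V / 2^14.
V_out = -1.33 + 3353 × (2.66/16384) V
      = -1.33 + 0.544371 = -0.785629 V.

-0.7856 V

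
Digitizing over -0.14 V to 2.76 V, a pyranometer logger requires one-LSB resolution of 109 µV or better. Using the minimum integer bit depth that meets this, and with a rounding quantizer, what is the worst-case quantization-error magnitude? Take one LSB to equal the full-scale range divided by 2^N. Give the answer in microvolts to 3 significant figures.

44.3 µV

Full-scale range = 2.76 V − (-0.14 V) = 2.9 V.
2.9 V / 109 µV = 26610. Since 2^14 = 16384 and 2^15 = 32768, N = 15.
LSB = 2.9 V / 2^15 = 88.501 µV.
Max error for round-to-nearest is LSB/2 = 44.3 µV.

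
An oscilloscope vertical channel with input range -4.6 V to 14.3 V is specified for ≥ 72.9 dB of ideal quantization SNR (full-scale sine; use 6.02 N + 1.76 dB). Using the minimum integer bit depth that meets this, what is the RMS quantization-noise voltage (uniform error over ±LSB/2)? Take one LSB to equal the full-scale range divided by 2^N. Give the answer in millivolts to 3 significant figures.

1.33 mV

The full-scale span is 14.3 − (-4.6) = 18.9 V.
Solving 6.02 N ≥ 72.9 − 1.76: N ≥ 11.817. Round up → N = 12.
One LSB is 18.9 V / 4096 = 4.6143 mV.
V_rms = LSB/√12 = 1.33 mV.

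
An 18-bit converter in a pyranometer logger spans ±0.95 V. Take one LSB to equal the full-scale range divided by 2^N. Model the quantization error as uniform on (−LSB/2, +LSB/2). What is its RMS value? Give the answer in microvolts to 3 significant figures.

Span: 0.95 V − (-0.95 V) = 1.9 V.
LSB = 1.9 V ÷ 2^18 = 1.9/262144 V = 7.2479 µV.
For a uniform distribution on [−LSB/2, +LSB/2], V_rms = LSB/√12 = 7.2479 µV/3.4641 = 2.09 µV.

2.09 µV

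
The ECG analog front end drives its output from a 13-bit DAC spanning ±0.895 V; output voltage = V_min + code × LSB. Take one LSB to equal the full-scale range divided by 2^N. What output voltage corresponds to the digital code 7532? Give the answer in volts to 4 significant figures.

0.7508 V

Span: 0.895 V − (-0.895 V) = 1.79 V. LSB = 1.79 V / 2^13.
Output = V_min + (7532/8192) × range = -0.895 + 0.919434 × 1.79 V
      = -0.895 V + 1.64579 V = 0.750786 V.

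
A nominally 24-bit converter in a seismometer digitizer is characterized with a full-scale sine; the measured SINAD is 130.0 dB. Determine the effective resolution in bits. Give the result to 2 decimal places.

21.30 bits

(130.0 − 1.76) / 6.02 = 128.24/6.02 = 21.3023 effective bits.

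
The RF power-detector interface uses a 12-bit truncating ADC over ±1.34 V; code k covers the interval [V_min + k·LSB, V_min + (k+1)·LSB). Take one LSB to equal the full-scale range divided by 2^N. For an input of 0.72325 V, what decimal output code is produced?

3153

Range = 1.34 − (-1.34) = 2.68 V. LSB = 2.68 V / 2^12 ≈ 0.6543 mV.
V_in − V_min = 0.72325 − (-1.34) = 2.06325 V.
Divide by LSB: 2.06325 × 4096/2.68 = 3153.3851.
Truncating gives code 3153.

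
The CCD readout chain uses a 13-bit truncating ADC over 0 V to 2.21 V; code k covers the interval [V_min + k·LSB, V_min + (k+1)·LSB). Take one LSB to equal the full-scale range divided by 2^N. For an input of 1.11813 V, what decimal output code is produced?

4144

Span = 2.21 V. LSB = 2.21 V / 2^13 ≈ 269.8 µV.
code = ⌊(V_in − V_min)/LSB⌋ = ⌊(V_in − V_min) × 2^13 / range⌋
     = ⌊(1.11813 − (0)) × 8192 / 2.21⌋ = ⌊1.11813 × 8192/2.21⌋
     = ⌊4144.670⌋ = 4144.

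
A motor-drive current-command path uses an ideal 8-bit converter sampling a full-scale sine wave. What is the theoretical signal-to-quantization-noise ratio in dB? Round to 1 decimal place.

6.02(8) + 1.76 = 48.16 + 1.76 = 49.92 dB.

49.9 dB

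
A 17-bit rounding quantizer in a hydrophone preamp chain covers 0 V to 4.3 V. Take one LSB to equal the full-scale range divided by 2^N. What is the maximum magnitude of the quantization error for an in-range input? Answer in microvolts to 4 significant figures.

Full-scale range = 4.3 V.
One LSB is 4.3 V / 131072 = 32.8064 µV.
A rounding quantizer has |error| ≤ LSB/2 = 16.40 µV.

16.40 µV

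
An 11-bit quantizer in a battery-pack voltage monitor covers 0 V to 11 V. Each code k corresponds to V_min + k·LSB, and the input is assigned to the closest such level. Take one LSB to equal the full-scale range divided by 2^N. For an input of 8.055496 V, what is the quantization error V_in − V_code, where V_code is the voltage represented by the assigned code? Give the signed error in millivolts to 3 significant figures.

−1.14 mV

Span = 11 V. LSB = 11 V / 2^11 ≈ 5.371 mV.
(8.055496 − (0)) / LSB = 8.055496 × 2048/11 = 1499.7869. Nearest integer: k = 1500.
Reconstructed level: 0 + 1500 × 11/2048 V = 8.056640625 V.
V_in − V_code = 8.055496 − (8.056640625) = −1.14 mV.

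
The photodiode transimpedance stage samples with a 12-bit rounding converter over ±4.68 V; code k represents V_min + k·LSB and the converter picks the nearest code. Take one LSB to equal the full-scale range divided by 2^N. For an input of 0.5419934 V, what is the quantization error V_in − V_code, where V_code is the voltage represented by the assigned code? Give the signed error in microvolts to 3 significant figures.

The full-scale span is 4.68 − (-4.68) = 9.36 V. LSB = 9.36 V / 2^12 ≈ 2.285 mV.
Position in LSBs: (0.5419934 − (-4.68)) × 4096/9.36 = 2285.1800; rounding gives k = 2285.
V_code = -4.68 + (2285/4096) × 9.36 = 0.5415820313 V.
V_in − V_code = 0.5419934 − (0.5415820313) = +411 µV.

+411 µV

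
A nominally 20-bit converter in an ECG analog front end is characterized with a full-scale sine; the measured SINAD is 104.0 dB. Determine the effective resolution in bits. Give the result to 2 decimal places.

ENOB = (SINAD − 1.76) / 6.02 = (104.0 − 1.76) / 6.02 = 102.24 / 6.02 = 16.9834.

16.98 bits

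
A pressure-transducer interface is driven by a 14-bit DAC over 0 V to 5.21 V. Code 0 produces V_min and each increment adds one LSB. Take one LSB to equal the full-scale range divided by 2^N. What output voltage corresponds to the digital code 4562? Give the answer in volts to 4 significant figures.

1.451 V

V_FS = 5.21 V. LSB = 5.21 V / 2^14.
Output = V_min + (4562/16384) × range = 0 + 0.278442 × 5.21 V
      = 0 V + 1.45068 V = 1.45068 V.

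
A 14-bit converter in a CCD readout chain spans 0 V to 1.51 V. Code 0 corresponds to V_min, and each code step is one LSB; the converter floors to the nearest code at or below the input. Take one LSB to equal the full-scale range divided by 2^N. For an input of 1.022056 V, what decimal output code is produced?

V_FS = 1.51 V. LSB = 1.51 V / 2^14 ≈ 92.16 µV.
V_in − V_min = 1.022056 − (0) = 1.022056 V.
Divide by LSB: 1.022056 × 16384/1.51 = 11089.6460.
Truncating gives code 11089.

11089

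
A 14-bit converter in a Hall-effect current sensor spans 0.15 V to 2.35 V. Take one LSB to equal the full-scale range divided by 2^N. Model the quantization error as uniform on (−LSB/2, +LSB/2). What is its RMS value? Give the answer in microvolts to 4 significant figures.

Range = 2.35 − (0.15) = 2.2 V.
LSB = 2.2 V ÷ 2^14 = 2.2/16384 V = 134.277 µV.
σ_q = LSB/√12 = 134.277 µV/3.4641 = 38.76 µV.

38.76 µV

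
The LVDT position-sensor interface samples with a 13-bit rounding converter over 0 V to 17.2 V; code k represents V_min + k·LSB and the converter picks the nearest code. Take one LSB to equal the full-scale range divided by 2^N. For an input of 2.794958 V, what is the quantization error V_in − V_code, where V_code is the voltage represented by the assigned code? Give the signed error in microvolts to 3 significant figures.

+378 µV

Full-scale range = 17.2 V. LSB = 17.2 V / 2^13 ≈ 2.100 mV.
(2.794958 − (0)) / LSB = 2.794958 × 8192/17.2 = 1331.1800. Nearest integer: k = 1331.
V_code = V_min + k × range/2^13 = 0 + 1331 × 17.2/8192 = 2.794580078 V.
Error = V_in − V_code = 2.794958 − (2.794580078) = +378 µV.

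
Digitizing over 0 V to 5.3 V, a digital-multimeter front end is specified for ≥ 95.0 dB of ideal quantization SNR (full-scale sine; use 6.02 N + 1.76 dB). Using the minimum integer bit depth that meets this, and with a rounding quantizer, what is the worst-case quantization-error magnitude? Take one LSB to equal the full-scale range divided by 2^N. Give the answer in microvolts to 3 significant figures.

Full-scale range = 5.3 V.
6.02 N + 1.76 ≥ 95.0 gives N ≥ 15.488, so the minimum integer is 16.
One LSB is 5.3 V / 65536 = 80.872 µV.
|e|_max = LSB/2 = 40.4 µV.

40.4 µV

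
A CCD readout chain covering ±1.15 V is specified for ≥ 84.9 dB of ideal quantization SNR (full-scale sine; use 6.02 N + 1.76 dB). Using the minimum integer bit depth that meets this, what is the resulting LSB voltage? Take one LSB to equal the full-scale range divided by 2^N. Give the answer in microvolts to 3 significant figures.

The full-scale span is 1.15 − (-1.15) = 2.3 V.
Required N = ⌈(84.9 − 1.76)/6.02⌉ = ⌈13.811⌉ = 14.
LSB = 2.3 V ÷ 2^14 = 2.3/16384 V = 140 µV.

140 µV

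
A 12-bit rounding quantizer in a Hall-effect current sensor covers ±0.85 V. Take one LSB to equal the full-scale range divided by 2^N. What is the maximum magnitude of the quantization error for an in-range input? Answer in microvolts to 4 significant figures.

207.5 µV

Full-scale range = 0.85 V − (-0.85 V) = 1.7 V.
LSB = 1.7 V ÷ 2^12 = 1.7/4096 V = 415.039 µV.
A rounding quantizer has |error| ≤ LSB/2 = 207.5 µV.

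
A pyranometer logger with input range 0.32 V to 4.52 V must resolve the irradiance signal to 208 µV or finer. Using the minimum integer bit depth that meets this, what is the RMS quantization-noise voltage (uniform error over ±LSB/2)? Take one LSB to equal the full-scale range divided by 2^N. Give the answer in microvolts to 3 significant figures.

Range = 4.52 − (0.32) = 4.2 V.
Levels needed ≥ 4.2/208 µV = 20190. 2^15 = 32768 suffices, so N_min = 15.
One LSB is 4.2 V / 32768 = 128.17 µV.
RMS noise = LSB/√12 = 37.0 µV.

37.0 µV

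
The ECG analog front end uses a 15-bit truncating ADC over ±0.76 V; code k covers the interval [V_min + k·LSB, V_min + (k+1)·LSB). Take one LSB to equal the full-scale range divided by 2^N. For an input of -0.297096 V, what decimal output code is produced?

9979

The full-scale span is 0.76 − (-0.76) = 1.52 V. LSB = 1.52 V / 2^15 ≈ 46.39 µV.
code = ⌊(V_in − V_min)/LSB⌋ = ⌊(V_in − V_min) × 2^15 / range⌋
     = ⌊(-0.297096 − (-0.76)) × 32768 / 1.52⌋ = ⌊0.462904 × 32768/1.52⌋
     = ⌊9979.236⌋ = 9979.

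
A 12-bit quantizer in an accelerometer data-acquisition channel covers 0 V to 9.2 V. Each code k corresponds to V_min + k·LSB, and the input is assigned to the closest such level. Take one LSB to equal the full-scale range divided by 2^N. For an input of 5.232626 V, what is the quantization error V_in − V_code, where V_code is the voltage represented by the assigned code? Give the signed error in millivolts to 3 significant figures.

−0.772 mV

Range is 9.2 V. LSB = 9.2 V / 2^12 ≈ 2.246 mV.
(V_in − V_min)/LSB = (5.232626 − (0)) × 4096/9.2 = 2329.6561 → nearest code k = 2330.
V_code = V_min + k × range/2^12 = 0 + 2330 × 9.2/4096 = 5.233398438 V.
Error = V_in − V_code = 5.232626 − (5.233398438) = −0.772 mV.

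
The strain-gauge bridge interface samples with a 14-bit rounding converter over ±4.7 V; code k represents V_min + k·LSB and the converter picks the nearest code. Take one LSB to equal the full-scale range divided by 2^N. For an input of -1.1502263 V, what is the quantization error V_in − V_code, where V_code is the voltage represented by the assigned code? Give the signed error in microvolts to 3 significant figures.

+103 µV

Range = 4.7 − (-4.7) = 9.4 V. LSB = 9.4 V / 2^14 ≈ 0.5737 mV.
(V_in − V_min)/LSB = (-1.1502263 − (-4.7)) × 16384/9.4 = 6187.1800 → nearest code k = 6187.
V_code = V_min + k × range/2^14 = -4.7 + 6187 × 9.4/16384 = -1.1503295898 V.
e = -1.1502263 − (-1.1503295898) = +103 µV.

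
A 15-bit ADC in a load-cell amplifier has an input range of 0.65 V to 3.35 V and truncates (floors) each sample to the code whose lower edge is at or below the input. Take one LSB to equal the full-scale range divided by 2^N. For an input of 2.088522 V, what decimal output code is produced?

17458

Full-scale range = 3.35 V − (0.65 V) = 2.7 V. LSB = 2.7 V / 2^15 ≈ 82.40 µV.
(V_in − V_min) × 2^15/range = (2.088522 − (0.65)) × 32768/2.7 = 17458.329.
Floor → code = 17458.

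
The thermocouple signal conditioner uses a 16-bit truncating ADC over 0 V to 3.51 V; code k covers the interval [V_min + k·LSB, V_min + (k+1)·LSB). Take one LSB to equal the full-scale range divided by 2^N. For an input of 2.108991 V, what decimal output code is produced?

V_FS = 3.51 V. LSB = 3.51 V / 2^16 ≈ 53.56 µV.
V_in − V_min = 2.108991 − (0) = 2.108991 V.
Divide by LSB: 2.108991 × 65536/3.51 = 39377.4456.
Truncating gives code 39377.

39377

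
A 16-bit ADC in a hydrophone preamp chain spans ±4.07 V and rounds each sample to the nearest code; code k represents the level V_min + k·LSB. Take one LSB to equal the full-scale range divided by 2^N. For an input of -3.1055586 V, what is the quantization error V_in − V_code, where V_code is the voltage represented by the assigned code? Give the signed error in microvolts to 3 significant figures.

−22.4 µV

Full-scale range = 4.07 V − (-4.07 V) = 8.14 V. LSB = 8.14 V / 2^16 ≈ 124.2 µV.
(V_in − V_min)/LSB = (-3.1055586 − (-4.07)) × 65536/8.14 = 7764.8196 → nearest code k = 7765.
V_code = -4.07 + (7765/65536) × 8.14 = -3.1055361938 V.
Error = V_in − V_code = -3.1055586 − (-3.1055361938) = −22.4 µV.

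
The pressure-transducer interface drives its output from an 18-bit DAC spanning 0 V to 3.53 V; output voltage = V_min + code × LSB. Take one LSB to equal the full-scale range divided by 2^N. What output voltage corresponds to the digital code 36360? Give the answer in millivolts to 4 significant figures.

489.6 mV

Span = 3.53 V. LSB = 3.53 V / 2^18.
Output = V_min + (36360/262144) × range = 0 + 0.138702 × 3.53 V
      = 0 + 0.489619 = 0.489619 V.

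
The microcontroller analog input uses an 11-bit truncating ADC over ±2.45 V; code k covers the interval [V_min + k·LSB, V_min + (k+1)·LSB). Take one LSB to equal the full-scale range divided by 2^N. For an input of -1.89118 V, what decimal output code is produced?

The full-scale span is 2.45 − (-2.45) = 4.9 V. LSB = 4.9 V / 2^11 ≈ 2.393 mV.
code = ⌊(V_in − V_min)/LSB⌋ = ⌊(V_in − V_min) × 2^11 / range⌋
     = ⌊(-1.89118 − (-2.45)) × 2048 / 4.9⌋ = ⌊0.55882 × 2048/4.9⌋
     = ⌊233.564⌋ = 233.

233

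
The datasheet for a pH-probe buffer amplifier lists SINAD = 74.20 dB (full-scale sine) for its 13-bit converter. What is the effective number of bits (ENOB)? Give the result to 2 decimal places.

12.03 bits

ENOB = (SINAD − 1.76) / 6.02 = (74.20 − 1.76) / 6.02 = 72.44 / 6.02 = 12.0332.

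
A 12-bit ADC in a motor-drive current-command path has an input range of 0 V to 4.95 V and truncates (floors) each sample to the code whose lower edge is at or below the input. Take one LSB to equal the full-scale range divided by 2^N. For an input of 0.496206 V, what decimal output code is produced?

Range is 4.95 V. LSB = 4.95 V / 2^12 ≈ 1.208 mV.
code = ⌊(V_in − V_min)/LSB⌋ = ⌊(V_in − V_min) × 2^12 / range⌋
     = ⌊(0.496206 − (0)) × 4096 / 4.95⌋ = ⌊0.496206 × 4096/4.95⌋
     = ⌊410.598⌋ = 410.

410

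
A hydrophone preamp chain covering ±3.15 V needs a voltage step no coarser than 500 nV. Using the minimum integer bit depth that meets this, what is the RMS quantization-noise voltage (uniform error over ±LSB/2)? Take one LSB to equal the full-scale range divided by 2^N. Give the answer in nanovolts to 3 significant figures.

108 nV

Range = 3.15 − (-3.15) = 6.3 V.
Need 2^N ≥ 6.3 V / 0.500 µV = 1.260e7 → N_min = 24.
LSB = 6.3 V ÷ 2^24 = 6.3/16777216 V = 375.51 nV.
σ_q = LSB/√12 = 375.51 nV/3.4641 = 108 nV.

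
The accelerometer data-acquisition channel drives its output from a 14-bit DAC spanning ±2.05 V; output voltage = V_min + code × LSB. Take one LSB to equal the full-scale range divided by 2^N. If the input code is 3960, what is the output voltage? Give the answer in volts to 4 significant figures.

-1.059 V

The full-scale span is 2.05 − (-2.05) = 4.1 V. LSB = 4.1 V / 2^14.
V_out = -2.05 + 3960 × (4.1/16384) V
      = -2.05 + 0.990967 = -1.05903 V.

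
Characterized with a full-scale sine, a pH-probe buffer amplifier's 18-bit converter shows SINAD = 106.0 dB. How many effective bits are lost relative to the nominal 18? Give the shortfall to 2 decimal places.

0.68 bits

ENOB = (SINAD − 1.76)/6.02 = (106.0 − 1.76)/6.02 = 17.3156 bits.
Lost resolution: 18 − 17.3156 = 0.6844 bits.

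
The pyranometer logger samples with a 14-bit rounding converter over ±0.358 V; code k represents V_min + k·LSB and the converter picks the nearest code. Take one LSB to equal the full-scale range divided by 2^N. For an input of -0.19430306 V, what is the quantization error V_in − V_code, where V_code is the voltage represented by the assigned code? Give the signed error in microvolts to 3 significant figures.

−7.65 µV

Full-scale range = 0.358 V − (-0.358 V) = 0.716 V. LSB = 0.716 V / 2^14 ≈ 43.70 µV.
(-0.19430306 − (-0.358)) / LSB = 0.16369694 × 16384/0.716 = 3745.8250. Nearest integer: k = 3746.
V_code = V_min + k × range/2^14 = -0.358 + 3746 × 0.716/16384 = -0.19429541016 V.
Error = V_in − V_code = -0.19430306 − (-0.19429541016) = −7.65 µV.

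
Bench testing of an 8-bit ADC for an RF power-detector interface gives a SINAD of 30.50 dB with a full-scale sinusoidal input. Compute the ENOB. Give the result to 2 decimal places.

4.77 bits

Inverting SNR = 6.02 N + 1.76: N_eff = (30.50 − 1.76)/6.02 = 4.7741.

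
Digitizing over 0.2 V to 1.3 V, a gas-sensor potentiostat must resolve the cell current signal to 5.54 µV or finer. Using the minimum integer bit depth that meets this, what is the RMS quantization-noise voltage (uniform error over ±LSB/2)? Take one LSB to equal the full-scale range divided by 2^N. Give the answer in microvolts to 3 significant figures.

1.21 µV

Full-scale range = 1.3 V − (0.2 V) = 1.1 V.
1.1 V / 5.54 µV = 198600. Since 2^17 = 131072 and 2^18 = 262144, N = 18.
LSB = 1.1 V / 2^18 = 4.1962 µV.
RMS noise = LSB/√12 = 1.21 µV.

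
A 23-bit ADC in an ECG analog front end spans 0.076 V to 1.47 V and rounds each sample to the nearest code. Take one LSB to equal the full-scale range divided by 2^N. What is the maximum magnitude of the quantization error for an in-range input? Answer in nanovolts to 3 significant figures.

Span: 1.47 V − (0.076 V) = 1.394 V.
One LSB is 1.394 V / 8388608 = 166.18 nV.
|e|_max = LSB/2 = 83.1 nV.

83.1 nV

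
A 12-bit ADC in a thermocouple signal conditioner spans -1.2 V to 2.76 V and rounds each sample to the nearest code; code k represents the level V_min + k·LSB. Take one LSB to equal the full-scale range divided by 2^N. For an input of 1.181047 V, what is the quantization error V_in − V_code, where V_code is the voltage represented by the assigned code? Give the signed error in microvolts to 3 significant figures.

−174 µV

Full-scale range = 2.76 V − (-1.2 V) = 3.96 V. LSB = 3.96 V / 2^12 ≈ 0.9668 mV.
(V_in − V_min)/LSB = (1.181047 − (-1.2)) × 4096/3.96 = 2462.8203 → nearest code k = 2463.
V_code = -1.2 + (2463/4096) × 3.96 = 1.181220703 V.
e = 1.181047 − (1.181220703) = −174 µV.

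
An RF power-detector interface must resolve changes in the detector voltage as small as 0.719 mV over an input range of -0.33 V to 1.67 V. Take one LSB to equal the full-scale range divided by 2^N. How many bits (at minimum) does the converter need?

Span: 1.67 V − (-0.33 V) = 2 V.
2 V / 0.719 mV = 2782. Since 2^11 = 2048 and 2^12 = 4096, N = 12.

12 bits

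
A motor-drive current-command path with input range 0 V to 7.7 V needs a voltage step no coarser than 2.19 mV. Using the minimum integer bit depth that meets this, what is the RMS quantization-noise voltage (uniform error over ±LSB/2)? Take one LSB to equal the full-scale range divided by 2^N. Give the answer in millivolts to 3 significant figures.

0.543 mV

V_FS = 7.7 V.
Levels needed ≥ 7.7/2.19 mV = 3516. 2^12 = 4096 suffices, so N_min = 12.
One LSB is 7.7 V / 4096 = 1.8799 mV.
V_rms = LSB/√12 = 0.543 mV.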